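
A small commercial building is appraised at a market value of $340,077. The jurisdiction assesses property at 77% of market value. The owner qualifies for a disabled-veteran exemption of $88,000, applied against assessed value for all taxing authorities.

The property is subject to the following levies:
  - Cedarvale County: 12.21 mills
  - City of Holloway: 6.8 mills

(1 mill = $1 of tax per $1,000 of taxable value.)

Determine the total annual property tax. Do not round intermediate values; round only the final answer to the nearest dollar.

Assessed value = $340,077 × 0.77 = $261,859.29
Taxable value = $261,859.29 − $88,000 = $173,859.29
Cedarvale County: $173,859.29 × 0.01221 = $2,122.8219309
City of Holloway: $173,859.29 × 0.0068 = $1,182.243172
Total = $2,122.8219309 + $1,182.243172 = $3,305.0651029

$3,305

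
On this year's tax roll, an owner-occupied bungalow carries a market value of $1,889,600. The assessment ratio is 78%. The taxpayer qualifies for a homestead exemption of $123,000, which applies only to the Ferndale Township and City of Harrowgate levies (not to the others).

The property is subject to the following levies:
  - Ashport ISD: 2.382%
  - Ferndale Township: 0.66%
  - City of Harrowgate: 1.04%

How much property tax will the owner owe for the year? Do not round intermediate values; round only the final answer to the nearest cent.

$58,073.11

Assessed value = $1,889,600 × 0.78 = $1,473,888
Ashport ISD: $1,473,888 × 0.02382 = $35,108.01216
Ferndale Township: ($1,473,888 − $123,000) × 0.0066 = $1,350,888 × 0.0066 = $8,915.8608
City of Harrowgate: ($1,473,888 − $123,000) × 0.0104 = $1,350,888 × 0.0104 = $14,049.2352
Total = $58,073.10816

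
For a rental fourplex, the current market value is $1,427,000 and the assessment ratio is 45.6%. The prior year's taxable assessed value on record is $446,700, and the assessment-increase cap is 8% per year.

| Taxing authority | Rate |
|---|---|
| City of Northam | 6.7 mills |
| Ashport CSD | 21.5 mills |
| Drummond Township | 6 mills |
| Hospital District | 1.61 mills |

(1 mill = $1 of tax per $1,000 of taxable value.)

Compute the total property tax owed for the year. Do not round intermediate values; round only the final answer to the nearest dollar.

Uncapped assessed value = $1,427,000 × 0.456 = $650,712
Cap limit = $446,700 × 1.08 = $482,436
Taxable assessed value = min($650,712, $482,436) = $482,436 (cap binds)
City of Northam: $482,436 × 0.0067 = $3,232.3212
Ashport CSD: $482,436 × 0.0215 = $10,372.374
Drummond Township: $482,436 × 0.006 = $2,894.616
Hospital District: $482,436 × 0.00161 = $776.72196
Total = $17,276.03316

$17,276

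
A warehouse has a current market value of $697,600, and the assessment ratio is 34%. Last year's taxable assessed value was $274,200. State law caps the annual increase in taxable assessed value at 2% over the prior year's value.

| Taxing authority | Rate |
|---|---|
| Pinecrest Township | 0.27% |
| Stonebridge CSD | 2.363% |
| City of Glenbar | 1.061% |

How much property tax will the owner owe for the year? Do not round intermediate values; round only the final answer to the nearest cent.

Uncapped assessed value = $697,600 × 0.34 = $237,184
Cap limit = $274,200 × 1.02 = $279,684
Taxable assessed value = min($237,184, $279,684) = $237,184 (cap does not bind)
Pinecrest Township: $237,184 × 0.0027 = $640.3968
Stonebridge CSD: $237,184 × 0.02363 = $5,604.65792
City of Glenbar: $237,184 × 0.01061 = $2,516.52224
Total = $8,761.57696

$8,761.58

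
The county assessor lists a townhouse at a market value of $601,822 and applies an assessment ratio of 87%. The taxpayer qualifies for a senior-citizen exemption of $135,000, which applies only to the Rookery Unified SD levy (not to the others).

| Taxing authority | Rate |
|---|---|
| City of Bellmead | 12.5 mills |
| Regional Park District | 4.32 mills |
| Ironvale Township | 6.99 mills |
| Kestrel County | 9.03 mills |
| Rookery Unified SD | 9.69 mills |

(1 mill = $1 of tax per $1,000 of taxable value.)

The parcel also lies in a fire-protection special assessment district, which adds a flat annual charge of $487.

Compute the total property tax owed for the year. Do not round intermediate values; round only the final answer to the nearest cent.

$21,446.93

Assessed value = $601,822 × 0.87 = $523,585.14
City of Bellmead: $523,585.14 × 0.0125 = $6,544.81425
Regional Park District: $523,585.14 × 0.00432 = $2,261.8878048
Ironvale Township: $523,585.14 × 0.00699 = $3,659.8601286
Kestrel County: $523,585.14 × 0.00903 = $4,727.9738142
Rookery Unified SD: ($523,585.14 − $135,000) × 0.00969 = $388,585.14 × 0.00969 = $3,765.3900066
Levies subtotal = $20,959.9260042
Total = $20,959.9260042 + $487 = $21,446.9260042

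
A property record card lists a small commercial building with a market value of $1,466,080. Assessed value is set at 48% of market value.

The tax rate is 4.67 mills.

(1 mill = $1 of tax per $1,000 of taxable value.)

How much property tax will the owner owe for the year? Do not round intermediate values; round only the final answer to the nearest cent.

Assessed value = $1,466,080 × 0.48 = $703,718.4
Tax = $703,718.4 × 0.00467 = $3,286.364928

$3,286.36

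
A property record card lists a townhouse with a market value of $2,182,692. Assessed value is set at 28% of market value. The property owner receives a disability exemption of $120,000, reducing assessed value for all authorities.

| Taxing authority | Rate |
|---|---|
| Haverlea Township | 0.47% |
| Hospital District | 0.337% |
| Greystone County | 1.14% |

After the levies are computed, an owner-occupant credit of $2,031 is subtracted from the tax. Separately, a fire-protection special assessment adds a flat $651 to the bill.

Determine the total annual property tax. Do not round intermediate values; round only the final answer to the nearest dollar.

Assessed value = $2,182,692 × 0.28 = $611,153.76
Taxable value = $611,153.76 − $120,000 = $491,153.76
Haverlea Township: $491,153.76 × 0.0047 = $2,308.422672
Hospital District: $491,153.76 × 0.00337 = $1,655.1881712
Greystone County: $491,153.76 × 0.0114 = $5,599.152864
Levies subtotal = $9,562.7637072
After credit = $9,562.7637072 − $2,031 = $7,531.7637072
Total = $7,531.7637072 + $651 = $8,182.7637072

$8,183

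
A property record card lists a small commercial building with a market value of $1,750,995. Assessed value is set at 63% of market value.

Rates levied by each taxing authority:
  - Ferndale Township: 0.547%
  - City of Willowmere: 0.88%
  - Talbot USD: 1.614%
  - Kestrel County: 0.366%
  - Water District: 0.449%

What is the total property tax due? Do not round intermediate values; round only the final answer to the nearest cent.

Assessed value = $1,750,995 × 0.63 = $1,103,126.85
Ferndale Township: $1,103,126.85 × 0.00547 = $6,034.1038695
City of Willowmere: $1,103,126.85 × 0.0088 = $9,707.51628
Talbot USD: $1,103,126.85 × 0.01614 = $17,804.467359
Kestrel County: $1,103,126.85 × 0.00366 = $4,037.444271
Water District: $1,103,126.85 × 0.00449 = $4,953.0395565
Total = $6,034.1038695 + $9,707.51628 + $17,804.467359 + $4,037.444271 + $4,953.0395565 = $42,536.571336

$42,536.57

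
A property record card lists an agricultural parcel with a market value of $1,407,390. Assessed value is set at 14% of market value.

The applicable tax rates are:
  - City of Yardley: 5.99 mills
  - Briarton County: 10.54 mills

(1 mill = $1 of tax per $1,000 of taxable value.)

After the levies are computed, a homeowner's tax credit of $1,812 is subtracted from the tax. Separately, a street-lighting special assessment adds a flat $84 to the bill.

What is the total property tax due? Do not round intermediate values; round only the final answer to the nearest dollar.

$1,529

Assessed value = $1,407,390 × 0.14 = $197,034.6
City of Yardley: $197,034.6 × 0.00599 = $1,180.237254
Briarton County: $197,034.6 × 0.01054 = $2,076.744684
Levies subtotal = $3,256.981938
After credit = $3,256.981938 − $1,812 = $1,444.981938
Total = $1,444.981938 + $84 = $1,528.981938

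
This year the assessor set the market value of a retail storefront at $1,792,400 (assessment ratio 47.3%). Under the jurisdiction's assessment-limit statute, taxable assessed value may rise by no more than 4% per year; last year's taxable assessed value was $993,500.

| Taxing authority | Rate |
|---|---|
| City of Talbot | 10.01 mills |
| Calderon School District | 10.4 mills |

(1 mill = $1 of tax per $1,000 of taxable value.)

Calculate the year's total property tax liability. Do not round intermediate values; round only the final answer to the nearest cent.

Uncapped assessed value = $1,792,400 × 0.473 = $847,805.2
Cap limit = $993,500 × 1.04 = $1,033,240
Taxable assessed value = min($847,805.2, $1,033,240) = $847,805.2 (cap does not bind)
City of Talbot: $847,805.2 × 0.01001 = $8,486.530052
Calderon School District: $847,805.2 × 0.0104 = $8,817.17408
Total = $17,303.704132

$17,303.70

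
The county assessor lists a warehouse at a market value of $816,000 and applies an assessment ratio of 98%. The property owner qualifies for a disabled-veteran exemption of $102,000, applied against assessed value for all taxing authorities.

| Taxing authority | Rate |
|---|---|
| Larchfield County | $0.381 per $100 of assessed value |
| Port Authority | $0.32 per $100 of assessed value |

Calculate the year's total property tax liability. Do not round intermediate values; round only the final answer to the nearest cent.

$4,890.74

Assessed value = $816,000 × 0.98 = $799,680
Taxable value = $799,680 − $102,000 = $697,680
Larchfield County: $697,680 × 0.00381 = $2,658.1608
Port Authority: $697,680 × 0.0032 = $2,232.576
Total = $2,658.1608 + $2,232.576 = $4,890.7368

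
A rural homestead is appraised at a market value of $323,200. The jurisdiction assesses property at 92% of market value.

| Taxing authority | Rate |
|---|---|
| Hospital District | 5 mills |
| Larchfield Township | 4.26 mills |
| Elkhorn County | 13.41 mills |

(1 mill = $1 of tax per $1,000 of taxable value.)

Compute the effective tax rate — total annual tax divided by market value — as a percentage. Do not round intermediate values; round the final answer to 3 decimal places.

Assessed value = $323,200 × 0.92 = $297,344
Hospital District: $297,344 × 0.005 = $1,486.72
Larchfield Township: $297,344 × 0.00426 = $1,266.68544
Elkhorn County: $297,344 × 0.01341 = $3,987.38304
Total tax = $6,740.78848
Effective rate = $6,740.78848 ÷ $323,200 = 2.086% of market value

2.086%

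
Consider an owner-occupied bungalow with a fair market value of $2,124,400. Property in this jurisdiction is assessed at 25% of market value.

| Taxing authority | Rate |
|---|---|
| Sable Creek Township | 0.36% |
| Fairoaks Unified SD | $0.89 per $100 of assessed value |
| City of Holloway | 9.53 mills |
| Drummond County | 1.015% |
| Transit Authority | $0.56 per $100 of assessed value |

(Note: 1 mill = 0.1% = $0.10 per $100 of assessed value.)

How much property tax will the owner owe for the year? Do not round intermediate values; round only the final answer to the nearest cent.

Assessed value = $2,124,400 × 0.25 = $531,100
Sable Creek Township: $531,100 × 0.0036 = $1,911.96
Fairoaks Unified SD: $531,100 × 0.0089 = $4,726.79
City of Holloway: $531,100 × 0.00953 = $5,061.383
Drummond County: $531,100 × 0.01015 = $5,390.665
Transit Authority: $531,100 × 0.0056 = $2,974.16
Total = $20,064.958

$20,064.96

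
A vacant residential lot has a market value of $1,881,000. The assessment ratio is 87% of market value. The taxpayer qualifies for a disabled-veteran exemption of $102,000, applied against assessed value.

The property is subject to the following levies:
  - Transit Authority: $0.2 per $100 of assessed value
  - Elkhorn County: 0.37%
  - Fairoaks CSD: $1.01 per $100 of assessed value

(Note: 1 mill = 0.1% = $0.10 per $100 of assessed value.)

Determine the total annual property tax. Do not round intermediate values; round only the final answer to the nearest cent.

$24,244.63

Assessed value = $1,881,000 × 0.87 = $1,636,470
Taxable value = $1,636,470 − $102,000 = $1,534,470
Transit Authority: $1,534,470 × 0.002 = $3,068.94
Elkhorn County: $1,534,470 × 0.0037 = $5,677.539
Fairoaks CSD: $1,534,470 × 0.0101 = $15,498.147
Total = $24,244.626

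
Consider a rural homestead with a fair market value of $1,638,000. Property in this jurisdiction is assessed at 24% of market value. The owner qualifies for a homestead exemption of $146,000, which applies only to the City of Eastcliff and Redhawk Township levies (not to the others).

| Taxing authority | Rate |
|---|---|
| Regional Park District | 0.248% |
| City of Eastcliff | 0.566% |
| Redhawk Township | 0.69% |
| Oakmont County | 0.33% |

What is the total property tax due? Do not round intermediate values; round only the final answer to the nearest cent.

Assessed value = $1,638,000 × 0.24 = $393,120
Regional Park District: $393,120 × 0.00248 = $974.9376
City of Eastcliff: ($393,120 − $146,000) × 0.00566 = $247,120 × 0.00566 = $1,398.6992
Redhawk Township: ($393,120 − $146,000) × 0.0069 = $247,120 × 0.0069 = $1,705.128
Oakmont County: $393,120 × 0.0033 = $1,297.296
Total = $5,376.0608

$5,376.06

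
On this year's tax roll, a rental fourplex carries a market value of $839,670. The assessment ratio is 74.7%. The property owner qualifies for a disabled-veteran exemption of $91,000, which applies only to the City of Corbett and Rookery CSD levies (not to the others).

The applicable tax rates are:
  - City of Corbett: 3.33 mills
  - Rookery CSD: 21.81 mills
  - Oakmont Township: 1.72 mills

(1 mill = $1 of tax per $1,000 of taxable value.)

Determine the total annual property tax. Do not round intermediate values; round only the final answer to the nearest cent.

Assessed value = $839,670 × 0.747 = $627,233.49
City of Corbett: ($627,233.49 − $91,000) × 0.00333 = $536,233.49 × 0.00333 = $1,785.6575217
Rookery CSD: ($627,233.49 − $91,000) × 0.02181 = $536,233.49 × 0.02181 = $11,695.2524169
Oakmont Township: $627,233.49 × 0.00172 = $1,078.8416028
Total = $14,559.7515414

$14,559.75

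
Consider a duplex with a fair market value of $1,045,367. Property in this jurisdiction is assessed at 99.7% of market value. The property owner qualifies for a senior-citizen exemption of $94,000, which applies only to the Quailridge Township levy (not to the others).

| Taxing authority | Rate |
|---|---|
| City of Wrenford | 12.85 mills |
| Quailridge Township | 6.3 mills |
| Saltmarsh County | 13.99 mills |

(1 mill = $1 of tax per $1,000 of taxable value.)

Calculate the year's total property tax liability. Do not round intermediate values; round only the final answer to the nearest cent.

$33,947.33

Assessed value = $1,045,367 × 0.997 = $1,042,230.899
City of Wrenford: $1,042,230.899 × 0.01285 = $13,392.66705215
Quailridge Township: ($1,042,230.899 − $94,000) × 0.0063 = $948,230.899 × 0.0063 = $5,973.8546637
Saltmarsh County: $1,042,230.899 × 0.01399 = $14,580.81027701
Total = $33,947.33199286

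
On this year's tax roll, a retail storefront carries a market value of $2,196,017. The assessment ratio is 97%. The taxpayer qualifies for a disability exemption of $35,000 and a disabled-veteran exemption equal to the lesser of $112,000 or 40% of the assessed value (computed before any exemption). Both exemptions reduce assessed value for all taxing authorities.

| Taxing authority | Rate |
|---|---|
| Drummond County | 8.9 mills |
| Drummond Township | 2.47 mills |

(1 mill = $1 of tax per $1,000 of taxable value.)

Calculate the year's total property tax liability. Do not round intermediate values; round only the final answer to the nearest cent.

Assessed value = $2,196,017 × 0.97 = $2,130,136.49
Disabled-veteran exemption = min($112,000, 40% × $2,130,136.49) = min($112,000, $852,054.596) = $112,000 (dollar cap binds)
Taxable value = $2,130,136.49 − $35,000 − $112,000 = $1,983,136.49
Drummond County: $1,983,136.49 × 0.0089 = $17,649.914761
Drummond Township: $1,983,136.49 × 0.00247 = $4,898.3471303
Total = $22,548.2618913

$22,548.26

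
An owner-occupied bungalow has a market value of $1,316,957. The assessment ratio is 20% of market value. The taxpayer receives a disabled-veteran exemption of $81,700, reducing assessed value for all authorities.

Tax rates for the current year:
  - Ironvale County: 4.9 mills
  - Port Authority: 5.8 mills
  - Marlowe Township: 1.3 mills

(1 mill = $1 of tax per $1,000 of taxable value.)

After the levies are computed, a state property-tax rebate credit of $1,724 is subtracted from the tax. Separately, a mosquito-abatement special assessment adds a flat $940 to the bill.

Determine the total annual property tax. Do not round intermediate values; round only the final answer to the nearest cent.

$1,396.30

Assessed value = $1,316,957 × 0.2 = $263,391.4
Taxable value = $263,391.4 − $81,700 = $181,691.4
Ironvale County: $181,691.4 × 0.0049 = $890.28786
Port Authority: $181,691.4 × 0.0058 = $1,053.81012
Marlowe Township: $181,691.4 × 0.0013 = $236.19882
Levies subtotal = $2,180.2968
After credit = $2,180.2968 − $1,724 = $456.2968
Total = $456.2968 + $940 = $1,396.2968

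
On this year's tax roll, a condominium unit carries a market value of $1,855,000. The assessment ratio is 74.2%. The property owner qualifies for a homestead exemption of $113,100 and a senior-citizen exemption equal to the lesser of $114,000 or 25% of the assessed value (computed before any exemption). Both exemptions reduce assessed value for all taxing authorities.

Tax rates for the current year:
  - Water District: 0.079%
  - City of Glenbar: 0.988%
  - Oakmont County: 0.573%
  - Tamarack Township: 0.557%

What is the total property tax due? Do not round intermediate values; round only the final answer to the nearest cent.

Assessed value = $1,855,000 × 0.742 = $1,376,410
Senior-citizen exemption = min($114,000, 25% × $1,376,410) = min($114,000, $344,102.5) = $114,000 (dollar cap binds)
Taxable value = $1,376,410 − $113,100 − $114,000 = $1,149,310
Water District: $1,149,310 × 0.00079 = $907.9549
City of Glenbar: $1,149,310 × 0.00988 = $11,355.1828
Oakmont County: $1,149,310 × 0.00573 = $6,585.5463
Tamarack Township: $1,149,310 × 0.00557 = $6,401.6567
Total = $25,250.3407

$25,250.34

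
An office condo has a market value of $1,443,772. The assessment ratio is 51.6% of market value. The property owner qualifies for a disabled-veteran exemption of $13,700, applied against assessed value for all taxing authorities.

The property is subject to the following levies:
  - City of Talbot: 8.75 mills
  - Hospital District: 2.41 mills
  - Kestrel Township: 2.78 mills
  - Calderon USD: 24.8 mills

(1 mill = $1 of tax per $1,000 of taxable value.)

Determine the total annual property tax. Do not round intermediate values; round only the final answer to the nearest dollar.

$28,330

Assessed value = $1,443,772 × 0.516 = $744,986.352
Taxable value = $744,986.352 − $13,700 = $731,286.352
City of Talbot: $731,286.352 × 0.00875 = $6,398.75558
Hospital District: $731,286.352 × 0.00241 = $1,762.40010832
Kestrel Township: $731,286.352 × 0.00278 = $2,032.97605856
Calderon USD: $731,286.352 × 0.0248 = $18,135.9015296
Total = $6,398.75558 + $1,762.40010832 + $2,032.97605856 + $18,135.9015296 = $28,330.03327648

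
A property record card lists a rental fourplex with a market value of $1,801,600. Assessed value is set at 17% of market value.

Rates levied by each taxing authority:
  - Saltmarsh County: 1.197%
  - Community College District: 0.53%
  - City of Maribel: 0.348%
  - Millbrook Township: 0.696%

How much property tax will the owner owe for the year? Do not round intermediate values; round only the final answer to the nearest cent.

$8,486.80

Assessed value = $1,801,600 × 0.17 = $306,272
Saltmarsh County: $306,272 × 0.01197 = $3,666.07584
Community College District: $306,272 × 0.0053 = $1,623.2416
City of Maribel: $306,272 × 0.00348 = $1,065.82656
Millbrook Township: $306,272 × 0.00696 = $2,131.65312
Total = $3,666.07584 + $1,623.2416 + $1,065.82656 + $2,131.65312 = $8,486.79712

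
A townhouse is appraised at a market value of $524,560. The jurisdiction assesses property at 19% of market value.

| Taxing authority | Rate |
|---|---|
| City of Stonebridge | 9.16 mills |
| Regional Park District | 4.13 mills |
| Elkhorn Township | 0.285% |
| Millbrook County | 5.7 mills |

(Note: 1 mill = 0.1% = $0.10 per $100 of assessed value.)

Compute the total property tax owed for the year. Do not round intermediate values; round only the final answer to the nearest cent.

Assessed value = $524,560 × 0.19 = $99,666.4
City of Stonebridge: $99,666.4 × 0.00916 = $912.944224
Regional Park District: $99,666.4 × 0.00413 = $411.622232
Elkhorn Township: $99,666.4 × 0.00285 = $284.04924
Millbrook County: $99,666.4 × 0.0057 = $568.09848
Total = $2,176.714176

$2,176.71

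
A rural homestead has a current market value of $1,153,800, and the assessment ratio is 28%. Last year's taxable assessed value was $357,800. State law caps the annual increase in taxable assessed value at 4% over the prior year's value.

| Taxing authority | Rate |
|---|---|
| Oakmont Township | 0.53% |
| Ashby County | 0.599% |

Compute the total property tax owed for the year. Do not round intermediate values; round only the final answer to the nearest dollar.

Uncapped assessed value = $1,153,800 × 0.28 = $323,064
Cap limit = $357,800 × 1.04 = $372,112
Taxable assessed value = min($323,064, $372,112) = $323,064 (cap does not bind)
Oakmont Township: $323,064 × 0.0053 = $1,712.2392
Ashby County: $323,064 × 0.00599 = $1,935.15336
Total = $3,647.39256

$3,647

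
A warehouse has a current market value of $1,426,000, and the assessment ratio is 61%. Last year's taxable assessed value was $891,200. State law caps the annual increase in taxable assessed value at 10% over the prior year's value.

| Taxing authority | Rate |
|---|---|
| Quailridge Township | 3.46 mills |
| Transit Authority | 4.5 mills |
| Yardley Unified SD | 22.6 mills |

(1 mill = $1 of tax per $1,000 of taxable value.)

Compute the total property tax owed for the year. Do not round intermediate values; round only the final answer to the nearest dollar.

$26,583

Uncapped assessed value = $1,426,000 × 0.61 = $869,860
Cap limit = $891,200 × 1.1 = $980,320
Taxable assessed value = min($869,860, $980,320) = $869,860 (cap does not bind)
Quailridge Township: $869,860 × 0.00346 = $3,009.7156
Transit Authority: $869,860 × 0.0045 = $3,914.37
Yardley Unified SD: $869,860 × 0.0226 = $19,658.836
Total = $26,582.9216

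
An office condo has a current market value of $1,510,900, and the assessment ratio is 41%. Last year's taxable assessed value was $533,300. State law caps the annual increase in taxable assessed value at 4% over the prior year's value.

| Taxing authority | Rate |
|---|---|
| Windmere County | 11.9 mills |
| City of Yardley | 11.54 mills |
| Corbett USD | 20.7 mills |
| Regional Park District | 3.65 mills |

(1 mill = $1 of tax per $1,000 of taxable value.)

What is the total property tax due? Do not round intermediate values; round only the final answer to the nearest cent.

$26,505.86

Uncapped assessed value = $1,510,900 × 0.41 = $619,469
Cap limit = $533,300 × 1.04 = $554,632
Taxable assessed value = min($619,469, $554,632) = $554,632 (cap binds)
Windmere County: $554,632 × 0.0119 = $6,600.1208
City of Yardley: $554,632 × 0.01154 = $6,400.45328
Corbett USD: $554,632 × 0.0207 = $11,480.8824
Regional Park District: $554,632 × 0.00365 = $2,024.4068
Total = $26,505.86328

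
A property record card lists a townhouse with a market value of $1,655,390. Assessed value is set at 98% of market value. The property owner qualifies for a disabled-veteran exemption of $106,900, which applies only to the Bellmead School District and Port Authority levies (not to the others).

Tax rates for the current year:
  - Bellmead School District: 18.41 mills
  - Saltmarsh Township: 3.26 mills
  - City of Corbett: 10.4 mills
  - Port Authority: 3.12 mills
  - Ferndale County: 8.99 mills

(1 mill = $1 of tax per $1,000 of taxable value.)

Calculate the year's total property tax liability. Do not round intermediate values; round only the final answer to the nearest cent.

Assessed value = $1,655,390 × 0.98 = $1,622,282.2
Bellmead School District: ($1,622,282.2 − $106,900) × 0.01841 = $1,515,382.2 × 0.01841 = $27,898.186302
Saltmarsh Township: $1,622,282.2 × 0.00326 = $5,288.639972
City of Corbett: $1,622,282.2 × 0.0104 = $16,871.73488
Port Authority: ($1,622,282.2 − $106,900) × 0.00312 = $1,515,382.2 × 0.00312 = $4,727.992464
Ferndale County: $1,622,282.2 × 0.00899 = $14,584.316978
Total = $69,370.870596

$69,370.87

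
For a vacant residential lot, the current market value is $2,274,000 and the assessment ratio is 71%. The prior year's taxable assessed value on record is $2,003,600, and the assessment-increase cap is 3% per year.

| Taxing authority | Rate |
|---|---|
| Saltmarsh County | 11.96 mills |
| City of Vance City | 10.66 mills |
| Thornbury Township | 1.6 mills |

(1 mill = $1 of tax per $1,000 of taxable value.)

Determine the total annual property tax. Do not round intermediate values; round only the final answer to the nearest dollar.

Uncapped assessed value = $2,274,000 × 0.71 = $1,614,540
Cap limit = $2,003,600 × 1.03 = $2,063,708
Taxable assessed value = min($1,614,540, $2,063,708) = $1,614,540 (cap does not bind)
Saltmarsh County: $1,614,540 × 0.01196 = $19,309.8984
City of Vance City: $1,614,540 × 0.01066 = $17,210.9964
Thornbury Township: $1,614,540 × 0.0016 = $2,583.264
Total = $39,104.1588

$39,104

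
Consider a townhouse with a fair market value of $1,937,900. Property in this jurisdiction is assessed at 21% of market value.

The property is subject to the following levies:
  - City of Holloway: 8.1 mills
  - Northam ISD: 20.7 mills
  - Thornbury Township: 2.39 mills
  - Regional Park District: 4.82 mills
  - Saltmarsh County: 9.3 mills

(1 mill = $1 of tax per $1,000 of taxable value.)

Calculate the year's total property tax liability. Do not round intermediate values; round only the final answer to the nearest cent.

Assessed value = $1,937,900 × 0.21 = $406,959
City of Holloway: $406,959 × 0.0081 = $3,296.3679
Northam ISD: $406,959 × 0.0207 = $8,424.0513
Thornbury Township: $406,959 × 0.00239 = $972.63201
Regional Park District: $406,959 × 0.00482 = $1,961.54238
Saltmarsh County: $406,959 × 0.0093 = $3,784.7187
Total = $3,296.3679 + $8,424.0513 + $972.63201 + $1,961.54238 + $3,784.7187 = $18,439.31229

$18,439.31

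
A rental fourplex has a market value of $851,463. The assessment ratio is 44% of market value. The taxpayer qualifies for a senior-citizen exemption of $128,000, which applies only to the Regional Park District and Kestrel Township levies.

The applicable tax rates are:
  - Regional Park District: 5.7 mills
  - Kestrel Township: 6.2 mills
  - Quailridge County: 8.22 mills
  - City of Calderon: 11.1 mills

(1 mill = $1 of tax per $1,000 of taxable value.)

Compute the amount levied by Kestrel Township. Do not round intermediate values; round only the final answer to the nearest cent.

$1,529.19

Assessed value = $851,463 × 0.44 = $374,643.72
Kestrel Township taxable value = $374,643.72 − $128,000 = $246,643.72
Kestrel Township levy = $246,643.72 × 0.0062 = $1,529.191064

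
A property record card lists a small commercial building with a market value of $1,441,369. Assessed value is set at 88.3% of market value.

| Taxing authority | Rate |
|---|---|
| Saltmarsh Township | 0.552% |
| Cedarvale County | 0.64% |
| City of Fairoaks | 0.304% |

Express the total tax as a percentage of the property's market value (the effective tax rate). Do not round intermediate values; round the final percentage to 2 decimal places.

Assessed value = $1,441,369 × 0.883 = $1,272,728.827
Saltmarsh Township: $1,272,728.827 × 0.00552 = $7,025.46312504
Cedarvale County: $1,272,728.827 × 0.0064 = $8,145.4644928
City of Fairoaks: $1,272,728.827 × 0.00304 = $3,869.09563408
Total tax = $19,040.02325192
Effective rate = $19,040.02325192 ÷ $1,441,369 = 1.32% of market value

1.32%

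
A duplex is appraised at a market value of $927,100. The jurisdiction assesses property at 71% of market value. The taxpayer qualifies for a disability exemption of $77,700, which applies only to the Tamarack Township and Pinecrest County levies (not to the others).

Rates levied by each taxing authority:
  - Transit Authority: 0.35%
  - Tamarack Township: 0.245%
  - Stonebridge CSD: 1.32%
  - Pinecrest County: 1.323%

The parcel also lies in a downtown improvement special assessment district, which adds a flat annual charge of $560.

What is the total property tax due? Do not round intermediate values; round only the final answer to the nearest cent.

Assessed value = $927,100 × 0.71 = $658,241
Transit Authority: $658,241 × 0.0035 = $2,303.8435
Tamarack Township: ($658,241 − $77,700) × 0.00245 = $580,541 × 0.00245 = $1,422.32545
Stonebridge CSD: $658,241 × 0.0132 = $8,688.7812
Pinecrest County: ($658,241 − $77,700) × 0.01323 = $580,541 × 0.01323 = $7,680.55743
Levies subtotal = $20,095.50758
Total = $20,095.50758 + $560 = $20,655.50758

$20,655.51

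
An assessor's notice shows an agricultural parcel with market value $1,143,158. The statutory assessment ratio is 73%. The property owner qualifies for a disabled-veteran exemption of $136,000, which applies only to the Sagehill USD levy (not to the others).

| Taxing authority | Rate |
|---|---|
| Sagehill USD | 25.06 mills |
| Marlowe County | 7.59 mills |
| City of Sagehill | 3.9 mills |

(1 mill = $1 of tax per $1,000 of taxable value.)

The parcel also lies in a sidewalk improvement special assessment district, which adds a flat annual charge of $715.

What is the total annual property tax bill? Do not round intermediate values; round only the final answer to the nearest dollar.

Assessed value = $1,143,158 × 0.73 = $834,505.34
Sagehill USD: ($834,505.34 − $136,000) × 0.02506 = $698,505.34 × 0.02506 = $17,504.5438204
Marlowe County: $834,505.34 × 0.00759 = $6,333.8955306
City of Sagehill: $834,505.34 × 0.0039 = $3,254.570826
Levies subtotal = $27,093.010177
Total = $27,093.010177 + $715 = $27,808.010177

$27,808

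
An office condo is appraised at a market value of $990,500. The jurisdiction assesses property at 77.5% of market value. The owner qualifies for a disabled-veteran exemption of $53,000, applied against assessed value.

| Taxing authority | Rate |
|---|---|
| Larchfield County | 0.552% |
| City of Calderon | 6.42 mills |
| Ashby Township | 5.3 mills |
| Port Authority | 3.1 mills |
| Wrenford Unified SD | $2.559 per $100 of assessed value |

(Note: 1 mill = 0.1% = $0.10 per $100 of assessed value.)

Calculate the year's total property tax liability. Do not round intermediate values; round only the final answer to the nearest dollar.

Assessed value = $990,500 × 0.775 = $767,637.5
Taxable value = $767,637.5 − $53,000 = $714,637.5
Larchfield County: $714,637.5 × 0.00552 = $3,944.799
City of Calderon: $714,637.5 × 0.00642 = $4,587.97275
Ashby Township: $714,637.5 × 0.0053 = $3,787.57875
Port Authority: $714,637.5 × 0.0031 = $2,215.37625
Wrenford Unified SD: $714,637.5 × 0.02559 = $18,287.573625
Total = $32,823.300375

$32,823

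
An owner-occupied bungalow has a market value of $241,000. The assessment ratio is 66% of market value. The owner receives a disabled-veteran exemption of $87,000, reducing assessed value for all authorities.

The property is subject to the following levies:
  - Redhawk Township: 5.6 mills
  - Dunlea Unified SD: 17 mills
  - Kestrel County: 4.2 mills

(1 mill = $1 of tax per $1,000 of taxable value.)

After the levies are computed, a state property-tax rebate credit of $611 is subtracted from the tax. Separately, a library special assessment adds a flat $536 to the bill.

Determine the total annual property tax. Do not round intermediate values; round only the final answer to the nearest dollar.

$1,856

Assessed value = $241,000 × 0.66 = $159,060
Taxable value = $159,060 − $87,000 = $72,060
Redhawk Township: $72,060 × 0.0056 = $403.536
Dunlea Unified SD: $72,060 × 0.017 = $1,225.02
Kestrel County: $72,060 × 0.0042 = $302.652
Levies subtotal = $1,931.208
After credit = $1,931.208 − $611 = $1,320.208
Total = $1,320.208 + $536 = $1,856.208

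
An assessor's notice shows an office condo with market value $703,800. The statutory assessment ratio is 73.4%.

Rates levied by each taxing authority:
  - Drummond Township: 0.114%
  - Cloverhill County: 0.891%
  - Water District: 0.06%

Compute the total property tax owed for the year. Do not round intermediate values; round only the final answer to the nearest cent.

Assessed value = $703,800 × 0.734 = $516,589.2
Drummond Township: $516,589.2 × 0.00114 = $588.911688
Cloverhill County: $516,589.2 × 0.00891 = $4,602.809772
Water District: $516,589.2 × 0.0006 = $309.95352
Total = $588.911688 + $4,602.809772 + $309.95352 = $5,501.67498

$5,501.67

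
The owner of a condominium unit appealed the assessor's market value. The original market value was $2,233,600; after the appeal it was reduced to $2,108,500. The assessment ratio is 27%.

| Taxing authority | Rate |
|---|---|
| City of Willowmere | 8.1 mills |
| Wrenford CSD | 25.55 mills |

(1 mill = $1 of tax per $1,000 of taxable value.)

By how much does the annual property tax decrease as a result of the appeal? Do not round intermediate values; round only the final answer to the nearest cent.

$1,136.60

Old assessed value = $2,233,600 × 0.27 = $603,072
New assessed value = $2,108,500 × 0.27 = $569,295
Combined rate = 0.0081 + 0.02555 = 0.03365
Old tax = $603,072 × 0.03365 = $20,293.3728
New tax = $569,295 × 0.03365 = $19,156.77675
Reduction = $20,293.3728 − $19,156.77675 = $1,136.59605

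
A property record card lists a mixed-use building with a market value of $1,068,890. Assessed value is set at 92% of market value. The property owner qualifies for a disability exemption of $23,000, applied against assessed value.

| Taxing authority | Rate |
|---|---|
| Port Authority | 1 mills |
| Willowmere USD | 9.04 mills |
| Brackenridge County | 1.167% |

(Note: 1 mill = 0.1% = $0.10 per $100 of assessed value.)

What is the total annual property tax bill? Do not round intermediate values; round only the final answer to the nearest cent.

$20,849.82

Assessed value = $1,068,890 × 0.92 = $983,378.8
Taxable value = $983,378.8 − $23,000 = $960,378.8
Port Authority: $960,378.8 × 0.001 = $960.3788
Willowmere USD: $960,378.8 × 0.00904 = $8,681.824352
Brackenridge County: $960,378.8 × 0.01167 = $11,207.620596
Total = $20,849.823748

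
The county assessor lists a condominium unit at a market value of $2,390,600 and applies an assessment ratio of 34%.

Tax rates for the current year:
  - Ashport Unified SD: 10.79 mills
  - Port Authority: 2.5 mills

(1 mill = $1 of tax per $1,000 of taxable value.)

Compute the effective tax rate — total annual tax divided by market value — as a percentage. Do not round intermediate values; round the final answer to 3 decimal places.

Assessed value = $2,390,600 × 0.34 = $812,804
Ashport Unified SD: $812,804 × 0.01079 = $8,770.15516
Port Authority: $812,804 × 0.0025 = $2,032.01
Total tax = $10,802.16516
Effective rate = $10,802.16516 ÷ $2,390,600 = 0.452% of market value

0.452%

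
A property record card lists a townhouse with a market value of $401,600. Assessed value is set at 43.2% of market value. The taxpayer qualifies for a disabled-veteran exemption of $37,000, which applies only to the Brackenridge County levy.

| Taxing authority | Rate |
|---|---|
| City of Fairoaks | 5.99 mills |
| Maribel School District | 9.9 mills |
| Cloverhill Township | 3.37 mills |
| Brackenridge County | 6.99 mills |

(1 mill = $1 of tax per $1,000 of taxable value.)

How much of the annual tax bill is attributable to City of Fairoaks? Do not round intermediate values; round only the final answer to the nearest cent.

$1,039.21

Assessed value = $401,600 × 0.432 = $173,491.2
City of Fairoaks taxable value = $173,491.2 (exemption does not apply)
City of Fairoaks levy = $173,491.2 × 0.00599 = $1,039.212288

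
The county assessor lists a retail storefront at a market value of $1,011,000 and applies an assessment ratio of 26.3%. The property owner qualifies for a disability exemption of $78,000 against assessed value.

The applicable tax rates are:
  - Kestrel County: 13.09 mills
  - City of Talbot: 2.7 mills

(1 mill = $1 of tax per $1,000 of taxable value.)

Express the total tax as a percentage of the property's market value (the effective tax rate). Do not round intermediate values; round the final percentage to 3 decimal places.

Assessed value = $1,011,000 × 0.263 = $265,893
Taxable value = $265,893 − $78,000 = $187,893
Kestrel County: $187,893 × 0.01309 = $2,459.51937
City of Talbot: $187,893 × 0.0027 = $507.3111
Total tax = $2,966.83047
Effective rate = $2,966.83047 ÷ $1,011,000 = 0.293% of market value

0.293%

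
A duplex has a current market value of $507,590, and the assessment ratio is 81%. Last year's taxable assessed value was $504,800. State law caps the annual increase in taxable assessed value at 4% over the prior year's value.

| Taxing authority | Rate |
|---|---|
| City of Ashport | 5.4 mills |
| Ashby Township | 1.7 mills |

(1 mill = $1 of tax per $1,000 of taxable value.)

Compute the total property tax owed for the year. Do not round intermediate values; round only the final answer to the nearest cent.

Uncapped assessed value = $507,590 × 0.81 = $411,147.9
Cap limit = $504,800 × 1.04 = $524,992
Taxable assessed value = min($411,147.9, $524,992) = $411,147.9 (cap does not bind)
City of Ashport: $411,147.9 × 0.0054 = $2,220.19866
Ashby Township: $411,147.9 × 0.0017 = $698.95143
Total = $2,919.15009

$2,919.15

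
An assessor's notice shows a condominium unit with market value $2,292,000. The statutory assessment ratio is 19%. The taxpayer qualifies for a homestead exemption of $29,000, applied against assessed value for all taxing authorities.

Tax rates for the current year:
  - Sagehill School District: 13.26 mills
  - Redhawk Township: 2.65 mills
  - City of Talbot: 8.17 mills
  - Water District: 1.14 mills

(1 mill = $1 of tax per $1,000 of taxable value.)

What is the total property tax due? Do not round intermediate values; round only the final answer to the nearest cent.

Assessed value = $2,292,000 × 0.19 = $435,480
Taxable value = $435,480 − $29,000 = $406,480
Sagehill School District: $406,480 × 0.01326 = $5,389.9248
Redhawk Township: $406,480 × 0.00265 = $1,077.172
City of Talbot: $406,480 × 0.00817 = $3,320.9416
Water District: $406,480 × 0.00114 = $463.3872
Total = $5,389.9248 + $1,077.172 + $3,320.9416 + $463.3872 = $10,251.4256

$10,251.43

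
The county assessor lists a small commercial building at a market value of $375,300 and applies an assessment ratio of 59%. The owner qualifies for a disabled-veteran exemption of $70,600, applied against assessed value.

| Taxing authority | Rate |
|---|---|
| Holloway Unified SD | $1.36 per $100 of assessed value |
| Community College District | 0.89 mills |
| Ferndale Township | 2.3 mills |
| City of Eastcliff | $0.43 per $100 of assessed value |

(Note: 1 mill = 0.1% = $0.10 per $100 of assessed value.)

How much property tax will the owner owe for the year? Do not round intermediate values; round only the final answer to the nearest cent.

$3,180.94

Assessed value = $375,300 × 0.59 = $221,427
Taxable value = $221,427 − $70,600 = $150,827
Holloway Unified SD: $150,827 × 0.0136 = $2,051.2472
Community College District: $150,827 × 0.00089 = $134.23603
Ferndale Township: $150,827 × 0.0023 = $346.9021
City of Eastcliff: $150,827 × 0.0043 = $648.5561
Total = $3,180.94143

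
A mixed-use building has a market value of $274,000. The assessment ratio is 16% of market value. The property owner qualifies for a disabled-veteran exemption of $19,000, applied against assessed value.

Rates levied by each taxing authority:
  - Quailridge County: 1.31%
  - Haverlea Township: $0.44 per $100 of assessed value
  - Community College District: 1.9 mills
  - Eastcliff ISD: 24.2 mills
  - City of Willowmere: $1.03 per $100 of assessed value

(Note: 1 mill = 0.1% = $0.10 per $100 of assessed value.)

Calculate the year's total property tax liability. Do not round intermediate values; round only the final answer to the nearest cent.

Assessed value = $274,000 × 0.16 = $43,840
Taxable value = $43,840 − $19,000 = $24,840
Quailridge County: $24,840 × 0.0131 = $325.404
Haverlea Township: $24,840 × 0.0044 = $109.296
Community College District: $24,840 × 0.0019 = $47.196
Eastcliff ISD: $24,840 × 0.0242 = $601.128
City of Willowmere: $24,840 × 0.0103 = $255.852
Total = $1,338.876

$1,338.88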